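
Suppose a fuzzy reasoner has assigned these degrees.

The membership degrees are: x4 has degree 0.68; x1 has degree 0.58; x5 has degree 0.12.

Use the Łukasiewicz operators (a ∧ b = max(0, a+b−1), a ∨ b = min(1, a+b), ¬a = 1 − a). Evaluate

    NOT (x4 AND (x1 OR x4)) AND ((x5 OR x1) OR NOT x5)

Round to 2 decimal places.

x1 OR x4 = min(1, a+b) on (0.58, 0.68) = 1.00
x4 AND (x1 OR x4) = max(0, a+b−1) on (0.68, 1.00) = 0.68
NOT (x4 AND (x1 OR x4)) = 1 − 0.68 = 0.32
x5 OR x1 = min(1, a+b) on (0.12, 0.58) = 0.70
NOT x5 = 1 − 0.12 = 0.88
(x5 OR x1) OR NOT x5 = min(1, a+b) on (0.70, 0.88) = 1.00
NOT (x4 AND (x1 OR x4)) AND ((x5 OR x1) OR NOT x5) = max(0, a+b−1) on (0.32, 1.00) = 0.32

0.32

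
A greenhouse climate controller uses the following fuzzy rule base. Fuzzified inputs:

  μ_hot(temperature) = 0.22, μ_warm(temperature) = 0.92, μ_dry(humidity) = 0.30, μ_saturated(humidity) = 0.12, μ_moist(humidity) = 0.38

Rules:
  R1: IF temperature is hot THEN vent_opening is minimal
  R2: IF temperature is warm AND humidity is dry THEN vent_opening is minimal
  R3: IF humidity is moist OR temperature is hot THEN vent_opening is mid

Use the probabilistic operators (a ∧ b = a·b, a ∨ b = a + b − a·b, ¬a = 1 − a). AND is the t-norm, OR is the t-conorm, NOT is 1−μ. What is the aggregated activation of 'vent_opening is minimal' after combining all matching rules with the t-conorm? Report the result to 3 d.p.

0.435

R1: hot=0.22 → w = 0.2200
R2: warm=0.92, dry=0.30; AND[a·b] → w = 0.2760
R3: moist=0.38, hot=0.22; OR[a + b − a·b] → w = 0.5164
Rules with consequent 'minimal': {R1, R2} → strengths 0.2200, 0.2760
Aggregate via t-conorm [a + b − a·b]: 0.4353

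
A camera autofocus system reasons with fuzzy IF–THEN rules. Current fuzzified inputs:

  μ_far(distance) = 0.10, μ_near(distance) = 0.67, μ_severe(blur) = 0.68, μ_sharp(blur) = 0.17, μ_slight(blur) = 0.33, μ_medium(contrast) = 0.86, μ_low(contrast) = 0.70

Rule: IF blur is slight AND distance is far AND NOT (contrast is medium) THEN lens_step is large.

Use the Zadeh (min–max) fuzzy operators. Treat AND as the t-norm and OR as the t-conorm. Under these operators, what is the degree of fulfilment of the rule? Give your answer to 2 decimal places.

0.10

firing strength: slight=0.33, far=0.10, ¬medium=1−0.86=0.14; AND[min(a, b)] → w = 0.10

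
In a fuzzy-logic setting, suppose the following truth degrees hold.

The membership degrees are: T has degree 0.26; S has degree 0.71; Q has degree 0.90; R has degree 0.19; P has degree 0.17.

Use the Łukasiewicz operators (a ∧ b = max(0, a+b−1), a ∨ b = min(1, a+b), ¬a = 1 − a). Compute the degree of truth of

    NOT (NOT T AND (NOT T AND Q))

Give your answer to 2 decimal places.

NOT T = 1 − 0.26 = 0.74
NOT T = 1 − 0.26 = 0.74
NOT T AND Q = max(0, a+b−1) on (0.74, 0.90) = 0.64
NOT T AND (NOT T AND Q) = max(0, a+b−1) on (0.74, 0.64) = 0.38
NOT (NOT T AND (NOT T AND Q)) = 1 − 0.38 = 0.62

0.62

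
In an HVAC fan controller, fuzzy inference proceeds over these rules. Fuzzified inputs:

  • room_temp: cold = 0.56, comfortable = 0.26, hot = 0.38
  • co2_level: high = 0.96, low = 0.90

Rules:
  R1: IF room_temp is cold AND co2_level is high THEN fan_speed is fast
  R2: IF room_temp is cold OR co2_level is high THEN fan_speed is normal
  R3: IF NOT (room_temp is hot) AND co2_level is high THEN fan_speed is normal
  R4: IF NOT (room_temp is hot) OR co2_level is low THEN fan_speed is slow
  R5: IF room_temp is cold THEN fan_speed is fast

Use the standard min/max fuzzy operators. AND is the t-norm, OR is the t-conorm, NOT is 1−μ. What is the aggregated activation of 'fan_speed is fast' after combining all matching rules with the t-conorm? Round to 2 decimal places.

0.56

R1: cold=0.56, high=0.96; AND[min(a, b)] → w = 0.56
R2: cold=0.56, high=0.96; OR[max(a, b)] → w = 0.96
R3: ¬hot=1−0.38=0.62, high=0.96; AND[min(a, b)] → w = 0.62
R4: ¬hot=1−0.38=0.62, low=0.90; OR[max(a, b)] → w = 0.90
R5: cold=0.56 → w = 0.56
Rules with consequent 'fast': {R1, R5} → strengths 0.56, 0.56
Aggregate via t-conorm [max(a, b)]: 0.56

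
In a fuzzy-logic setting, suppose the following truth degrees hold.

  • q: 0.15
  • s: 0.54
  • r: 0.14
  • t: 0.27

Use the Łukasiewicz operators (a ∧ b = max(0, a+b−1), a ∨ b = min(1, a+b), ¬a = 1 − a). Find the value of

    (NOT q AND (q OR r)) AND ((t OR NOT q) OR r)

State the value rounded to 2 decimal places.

0.14

NOT q = 1 − 0.15 = 0.85
q OR r = min(1, a+b) on (0.15, 0.14) = 0.29
NOT q AND (q OR r) = max(0, a+b−1) on (0.85, 0.29) = 0.14
NOT q = 1 − 0.15 = 0.85
t OR NOT q = min(1, a+b) on (0.27, 0.85) = 1.00
(t OR NOT q) OR r = min(1, a+b) on (1.00, 0.14) = 1.00
(NOT q AND (q OR r)) AND ((t OR NOT q) OR r) = max(0, a+b−1) on (0.14, 1.00) = 0.14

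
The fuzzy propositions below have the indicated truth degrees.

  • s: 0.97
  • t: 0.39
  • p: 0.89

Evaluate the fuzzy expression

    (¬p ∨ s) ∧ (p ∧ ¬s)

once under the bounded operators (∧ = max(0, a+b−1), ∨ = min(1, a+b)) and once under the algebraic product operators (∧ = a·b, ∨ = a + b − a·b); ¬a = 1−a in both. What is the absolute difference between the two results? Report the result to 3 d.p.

Under bounded:
  ¬p = 1 − 0.89 = 0.11
  ¬p ∨ s = min(1, a+b) on (0.11, 0.97) = 1.00
  ¬s = 1 − 0.97 = 0.03
  p ∧ ¬s = max(0, a+b−1) on (0.89, 0.03) = 0.00
  (¬p ∨ s) ∧ (p ∧ ¬s) = max(0, a+b−1) on (1.00, 0.00) = 0.00
  → value = 0.0000
Under algebraic product:
  ¬p = 1 − 0.8900 = 0.1100
  ¬p ∨ s = a + b − a·b on (0.1100, 0.9700) = 0.9733
  ¬s = 1 − 0.9700 = 0.0300
  p ∧ ¬s = a·b on (0.8900, 0.0300) = 0.0267
  (¬p ∨ s) ∧ (p ∧ ¬s) = a·b on (0.9733, 0.0267) = 0.0260
  → value = 0.0260
|0.0000 − 0.0260| = 0.026

0.026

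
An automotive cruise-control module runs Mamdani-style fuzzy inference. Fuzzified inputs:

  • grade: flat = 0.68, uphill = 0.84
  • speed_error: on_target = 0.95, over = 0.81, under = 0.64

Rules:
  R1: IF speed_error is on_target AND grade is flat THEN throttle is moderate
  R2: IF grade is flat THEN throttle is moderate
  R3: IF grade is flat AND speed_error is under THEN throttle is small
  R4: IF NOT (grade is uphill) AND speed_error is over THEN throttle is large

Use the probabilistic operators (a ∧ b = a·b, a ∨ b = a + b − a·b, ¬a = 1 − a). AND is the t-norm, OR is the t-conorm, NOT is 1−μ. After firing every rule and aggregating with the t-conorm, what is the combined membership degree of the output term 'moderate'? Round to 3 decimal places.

R1: on_target=0.95, flat=0.68; AND[a·b] → w = 0.6460
R2: flat=0.68 → w = 0.6800
R3: flat=0.68, under=0.64; AND[a·b] → w = 0.4352
R4: ¬uphill=1−0.84=0.16, over=0.81; AND[a·b] → w = 0.1296
Rules with consequent 'moderate': {R1, R2} → strengths 0.6460, 0.6800
Aggregate via t-conorm [a + b − a·b]: 0.8867

0.887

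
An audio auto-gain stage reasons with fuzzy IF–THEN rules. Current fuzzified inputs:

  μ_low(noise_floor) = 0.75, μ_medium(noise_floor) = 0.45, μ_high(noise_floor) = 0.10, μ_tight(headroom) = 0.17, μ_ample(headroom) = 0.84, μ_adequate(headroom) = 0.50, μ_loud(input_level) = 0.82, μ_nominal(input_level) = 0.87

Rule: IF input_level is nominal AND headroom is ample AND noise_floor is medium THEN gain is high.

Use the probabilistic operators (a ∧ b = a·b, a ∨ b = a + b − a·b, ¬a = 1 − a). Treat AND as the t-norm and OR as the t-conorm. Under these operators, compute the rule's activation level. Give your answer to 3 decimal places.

0.329

firing strength: nominal=0.87, ample=0.84, medium=0.45; AND[a·b] → w = 0.3289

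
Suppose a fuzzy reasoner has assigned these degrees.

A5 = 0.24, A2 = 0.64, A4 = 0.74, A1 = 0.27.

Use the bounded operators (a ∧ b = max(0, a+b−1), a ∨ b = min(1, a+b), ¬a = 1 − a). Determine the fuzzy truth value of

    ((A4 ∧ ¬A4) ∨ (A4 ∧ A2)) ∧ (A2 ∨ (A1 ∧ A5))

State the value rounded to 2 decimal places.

¬A4 = 1 − 0.74 = 0.26
A4 ∧ ¬A4 = max(0, a+b−1) on (0.74, 0.26) = 0.00
A4 ∧ A2 = max(0, a+b−1) on (0.74, 0.64) = 0.38
(A4 ∧ ¬A4) ∨ (A4 ∧ A2) = min(1, a+b) on (0.00, 0.38) = 0.38
A1 ∧ A5 = max(0, a+b−1) on (0.27, 0.24) = 0.00
A2 ∨ (A1 ∧ A5) = min(1, a+b) on (0.64, 0.00) = 0.64
((A4 ∧ ¬A4) ∨ (A4 ∧ A2)) ∧ (A2 ∨ (A1 ∧ A5)) = max(0, a+b−1) on (0.38, 0.64) = 0.02

0.02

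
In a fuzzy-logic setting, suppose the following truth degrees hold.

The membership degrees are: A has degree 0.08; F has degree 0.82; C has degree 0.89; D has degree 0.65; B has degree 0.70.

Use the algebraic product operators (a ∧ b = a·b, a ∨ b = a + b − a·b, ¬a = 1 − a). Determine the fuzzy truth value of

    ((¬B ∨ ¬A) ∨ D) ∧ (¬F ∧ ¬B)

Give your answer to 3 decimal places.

0.053

¬B = 1 − 0.7000 = 0.3000
¬A = 1 − 0.0800 = 0.9200
¬B ∨ ¬A = a + b − a·b on (0.3000, 0.9200) = 0.9440
(¬B ∨ ¬A) ∨ D = a + b − a·b on (0.9440, 0.6500) = 0.9804
¬F = 1 − 0.8200 = 0.1800
¬B = 1 − 0.7000 = 0.3000
¬F ∧ ¬B = a·b on (0.1800, 0.3000) = 0.0540
((¬B ∨ ¬A) ∨ D) ∧ (¬F ∧ ¬B) = a·b on (0.9804, 0.0540) = 0.0529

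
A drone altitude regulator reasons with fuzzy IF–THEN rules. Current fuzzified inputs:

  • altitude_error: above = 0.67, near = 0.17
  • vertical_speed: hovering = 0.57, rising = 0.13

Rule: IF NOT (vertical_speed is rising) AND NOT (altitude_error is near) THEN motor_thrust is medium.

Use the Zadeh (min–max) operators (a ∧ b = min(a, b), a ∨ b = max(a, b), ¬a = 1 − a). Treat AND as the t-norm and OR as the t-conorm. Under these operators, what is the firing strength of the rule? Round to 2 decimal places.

firing strength: ¬rising=1−0.13=0.87, ¬near=1−0.17=0.83; AND[min(a, b)] → w = 0.83

0.83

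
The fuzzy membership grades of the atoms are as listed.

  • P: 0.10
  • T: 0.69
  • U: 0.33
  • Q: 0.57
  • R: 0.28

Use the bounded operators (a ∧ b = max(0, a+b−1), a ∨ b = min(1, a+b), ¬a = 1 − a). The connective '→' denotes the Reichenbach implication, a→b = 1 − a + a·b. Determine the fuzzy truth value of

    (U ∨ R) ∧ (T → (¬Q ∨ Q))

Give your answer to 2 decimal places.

U ∨ R = min(1, a+b) on (0.33, 0.28) = 0.61
¬Q = 1 − 0.57 = 0.43
¬Q ∨ Q = min(1, a+b) on (0.43, 0.57) = 1.00
T → (¬Q ∨ Q)  [Reichenbach: 1 − a + a·b] with a=0.69, b=1.00 → 1.00
(U ∨ R) ∧ (T → (¬Q ∨ Q)) = max(0, a+b−1) on (0.61, 1.00) = 0.61

0.61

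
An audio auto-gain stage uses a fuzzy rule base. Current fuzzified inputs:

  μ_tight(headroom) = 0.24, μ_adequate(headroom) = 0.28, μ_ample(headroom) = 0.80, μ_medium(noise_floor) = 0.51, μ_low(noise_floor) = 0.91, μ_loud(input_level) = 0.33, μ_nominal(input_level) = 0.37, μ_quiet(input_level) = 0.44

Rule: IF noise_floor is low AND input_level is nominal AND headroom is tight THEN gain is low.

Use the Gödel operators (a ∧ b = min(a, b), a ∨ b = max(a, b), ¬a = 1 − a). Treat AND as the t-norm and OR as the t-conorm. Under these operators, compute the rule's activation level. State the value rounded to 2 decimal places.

0.24

firing strength: low=0.91, nominal=0.37, tight=0.24; AND[min(a, b)] → w = 0.24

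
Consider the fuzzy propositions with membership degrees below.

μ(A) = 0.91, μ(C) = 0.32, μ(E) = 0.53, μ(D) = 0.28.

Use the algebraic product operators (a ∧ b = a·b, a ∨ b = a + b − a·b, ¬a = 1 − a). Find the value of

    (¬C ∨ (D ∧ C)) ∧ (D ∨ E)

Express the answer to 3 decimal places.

0.469

¬C = 1 − 0.3200 = 0.6800
D ∧ C = a·b on (0.2800, 0.3200) = 0.0896
¬C ∨ (D ∧ C) = a + b − a·b on (0.6800, 0.0896) = 0.7087
D ∨ E = a + b − a·b on (0.2800, 0.5300) = 0.6616
(¬C ∨ (D ∧ C)) ∧ (D ∨ E) = a·b on (0.7087, 0.6616) = 0.4689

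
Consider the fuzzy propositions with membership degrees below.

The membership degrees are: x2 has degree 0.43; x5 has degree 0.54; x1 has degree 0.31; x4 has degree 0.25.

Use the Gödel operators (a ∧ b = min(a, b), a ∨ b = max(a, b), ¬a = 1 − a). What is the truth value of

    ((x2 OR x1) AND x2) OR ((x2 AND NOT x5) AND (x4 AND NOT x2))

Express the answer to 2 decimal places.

x2 OR x1 = max(a, b) on (0.43, 0.31) = 0.43
(x2 OR x1) AND x2 = min(a, b) on (0.43, 0.43) = 0.43
NOT x5 = 1 − 0.54 = 0.46
x2 AND NOT x5 = min(a, b) on (0.43, 0.46) = 0.43
NOT x2 = 1 − 0.43 = 0.57
x4 AND NOT x2 = min(a, b) on (0.25, 0.57) = 0.25
(x2 AND NOT x5) AND (x4 AND NOT x2) = min(a, b) on (0.43, 0.25) = 0.25
((x2 OR x1) AND x2) OR ((x2 AND NOT x5) AND (x4 AND NOT x2)) = max(a, b) on (0.43, 0.25) = 0.43

0.43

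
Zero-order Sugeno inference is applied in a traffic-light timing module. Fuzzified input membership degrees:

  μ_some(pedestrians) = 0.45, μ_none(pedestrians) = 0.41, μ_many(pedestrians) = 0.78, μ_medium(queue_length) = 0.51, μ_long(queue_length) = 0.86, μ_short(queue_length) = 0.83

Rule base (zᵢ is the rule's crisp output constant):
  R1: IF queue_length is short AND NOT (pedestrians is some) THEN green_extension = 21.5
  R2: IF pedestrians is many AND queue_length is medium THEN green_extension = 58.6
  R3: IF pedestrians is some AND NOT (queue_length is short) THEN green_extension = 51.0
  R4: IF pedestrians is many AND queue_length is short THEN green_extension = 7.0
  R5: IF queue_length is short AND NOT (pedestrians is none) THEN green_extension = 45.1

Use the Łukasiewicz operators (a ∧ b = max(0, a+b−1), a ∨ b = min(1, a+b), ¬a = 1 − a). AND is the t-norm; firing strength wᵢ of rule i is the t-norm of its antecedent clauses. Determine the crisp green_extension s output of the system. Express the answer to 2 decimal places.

R1 (z=21.5): short=0.83, ¬some=1−0.45=0.55; AND[max(0, a+b−1)] → w = 0.38
R2 (z=58.6): many=0.78, medium=0.51; AND[max(0, a+b−1)] → w = 0.29
R3 (z=51.0): some=0.45, ¬short=1−0.83=0.17; AND[max(0, a+b−1)] → w = 0.00
R4 (z=7.0): many=0.78, short=0.83; AND[max(0, a+b−1)] → w = 0.61
R5 (z=45.1): short=0.83, ¬none=1−0.41=0.59; AND[max(0, a+b−1)] → w = 0.42
Weighted average = (0.38·21.5 + 0.29·58.6 + 0.00·51.0 + 0.61·7.0 + 0.42·45.1) / (0.38 + 0.29 + 0.00 + 0.61 + 0.42)
  = 48.3760 / 1.7000 = 28.46

28.46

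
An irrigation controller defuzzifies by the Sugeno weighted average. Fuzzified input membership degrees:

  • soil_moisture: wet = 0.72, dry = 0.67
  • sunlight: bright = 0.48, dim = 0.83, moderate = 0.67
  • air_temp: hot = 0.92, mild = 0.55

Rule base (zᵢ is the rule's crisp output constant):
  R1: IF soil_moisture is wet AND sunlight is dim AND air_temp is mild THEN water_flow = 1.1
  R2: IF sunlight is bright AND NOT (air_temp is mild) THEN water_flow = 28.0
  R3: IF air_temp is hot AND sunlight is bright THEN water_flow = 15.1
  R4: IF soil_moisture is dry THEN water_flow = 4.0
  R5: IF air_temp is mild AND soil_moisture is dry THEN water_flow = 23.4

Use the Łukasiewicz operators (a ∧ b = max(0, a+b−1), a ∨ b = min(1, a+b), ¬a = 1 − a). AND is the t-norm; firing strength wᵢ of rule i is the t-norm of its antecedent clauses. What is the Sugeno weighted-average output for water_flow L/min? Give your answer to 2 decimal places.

10.06

R1 (z=1.1): wet=0.72, dim=0.83, mild=0.55; AND[max(0, a+b−1)] → w = 0.10
R2 (z=28.0): bright=0.48, ¬mild=1−0.55=0.45; AND[max(0, a+b−1)] → w = 0.00
R3 (z=15.1): hot=0.92, bright=0.48; AND[max(0, a+b−1)] → w = 0.40
R4 (z=4.0): dry=0.67 → w = 0.67
R5 (z=23.4): mild=0.55, dry=0.67; AND[max(0, a+b−1)] → w = 0.22
Weighted average = (0.10·1.1 + 0.00·28.0 + 0.40·15.1 + 0.67·4.0 + 0.22·23.4) / (0.10 + 0.00 + 0.40 + 0.67 + 0.22)
  = 13.9780 / 1.3900 = 10.06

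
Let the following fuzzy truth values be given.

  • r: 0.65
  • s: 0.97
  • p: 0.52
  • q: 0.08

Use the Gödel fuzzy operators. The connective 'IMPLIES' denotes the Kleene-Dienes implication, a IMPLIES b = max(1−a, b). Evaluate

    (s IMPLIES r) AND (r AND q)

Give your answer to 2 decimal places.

0.08

s IMPLIES r  [Kleene-Dienes: max(1−a, b)] with a=0.97, b=0.65 → 0.65
r AND q = min(a, b) on (0.65, 0.08) = 0.08
(s IMPLIES r) AND (r AND q) = min(a, b) on (0.65, 0.08) = 0.08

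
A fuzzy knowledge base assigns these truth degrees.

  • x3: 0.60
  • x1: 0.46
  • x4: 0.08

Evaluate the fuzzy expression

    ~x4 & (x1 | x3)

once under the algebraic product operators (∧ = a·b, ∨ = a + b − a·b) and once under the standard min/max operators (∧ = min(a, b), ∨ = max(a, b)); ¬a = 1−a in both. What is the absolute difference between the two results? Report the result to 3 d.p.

Under algebraic product:
  ~x4 = 1 − 0.0800 = 0.9200
  x1 | x3 = a + b − a·b on (0.4600, 0.6000) = 0.7840
  ~x4 & (x1 | x3) = a·b on (0.9200, 0.7840) = 0.7213
  → value = 0.7213
Under standard min/max:
  ~x4 = 1 − 0.08 = 0.92
  x1 | x3 = max(a, b) on (0.46, 0.60) = 0.60
  ~x4 & (x1 | x3) = min(a, b) on (0.92, 0.60) = 0.60
  → value = 0.6000
|0.7213 − 0.6000| = 0.121

0.121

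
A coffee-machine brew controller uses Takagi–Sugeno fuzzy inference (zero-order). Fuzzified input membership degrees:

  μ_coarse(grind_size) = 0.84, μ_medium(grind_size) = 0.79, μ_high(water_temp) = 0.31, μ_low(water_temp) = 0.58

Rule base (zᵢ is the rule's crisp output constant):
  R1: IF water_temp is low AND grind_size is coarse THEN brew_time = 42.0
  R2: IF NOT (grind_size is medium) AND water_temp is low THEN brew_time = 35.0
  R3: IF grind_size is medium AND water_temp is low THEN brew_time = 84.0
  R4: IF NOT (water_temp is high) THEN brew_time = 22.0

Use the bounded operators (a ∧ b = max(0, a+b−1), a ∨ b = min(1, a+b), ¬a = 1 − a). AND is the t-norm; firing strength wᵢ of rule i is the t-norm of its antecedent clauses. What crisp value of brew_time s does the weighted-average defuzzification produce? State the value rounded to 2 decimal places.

43.18

R1 (z=42.0): low=0.58, coarse=0.84; AND[max(0, a+b−1)] → w = 0.42
R2 (z=35.0): ¬medium=1−0.79=0.21, low=0.58; AND[max(0, a+b−1)] → w = 0.00
R3 (z=84.0): medium=0.79, low=0.58; AND[max(0, a+b−1)] → w = 0.37
R4 (z=22.0): ¬high=1−0.31=0.69 → w = 0.69
Weighted average = (0.42·42.0 + 0.00·35.0 + 0.37·84.0 + 0.69·22.0) / (0.42 + 0.00 + 0.37 + 0.69)
  = 63.9000 / 1.4800 = 43.18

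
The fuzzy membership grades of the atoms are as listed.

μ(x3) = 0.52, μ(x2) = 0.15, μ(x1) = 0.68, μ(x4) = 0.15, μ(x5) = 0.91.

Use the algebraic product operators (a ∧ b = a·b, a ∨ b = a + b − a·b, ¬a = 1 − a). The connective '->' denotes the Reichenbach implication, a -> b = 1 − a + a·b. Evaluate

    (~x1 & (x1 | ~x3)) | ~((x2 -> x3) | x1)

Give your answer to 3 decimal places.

~x1 = 1 − 0.6800 = 0.3200
~x3 = 1 − 0.5200 = 0.4800
x1 | ~x3 = a + b − a·b on (0.6800, 0.4800) = 0.8336
~x1 & (x1 | ~x3) = a·b on (0.3200, 0.8336) = 0.2668
x2 -> x3  [Reichenbach: 1 − a + a·b] with a=0.1500, b=0.5200 → 0.9280
(x2 -> x3) | x1 = a + b − a·b on (0.9280, 0.6800) = 0.9770
~((x2 -> x3) | x1) = 1 − 0.9770 = 0.0230
(~x1 & (x1 | ~x3)) | ~((x2 -> x3) | x1) = a + b − a·b on (0.2668, 0.0230) = 0.2836

0.284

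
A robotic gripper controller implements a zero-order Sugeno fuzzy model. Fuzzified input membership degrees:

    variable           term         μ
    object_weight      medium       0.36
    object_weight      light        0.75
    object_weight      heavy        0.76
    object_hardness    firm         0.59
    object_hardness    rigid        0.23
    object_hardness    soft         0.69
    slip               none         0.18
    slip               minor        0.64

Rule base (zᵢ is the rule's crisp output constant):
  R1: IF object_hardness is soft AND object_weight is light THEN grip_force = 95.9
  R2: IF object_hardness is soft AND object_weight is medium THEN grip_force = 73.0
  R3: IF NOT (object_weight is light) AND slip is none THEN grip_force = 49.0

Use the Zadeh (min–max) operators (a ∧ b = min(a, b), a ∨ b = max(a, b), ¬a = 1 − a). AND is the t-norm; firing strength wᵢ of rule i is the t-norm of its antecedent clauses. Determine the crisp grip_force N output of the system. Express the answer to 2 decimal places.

R1 (z=95.9): soft=0.69, light=0.75; AND[min(a, b)] → w = 0.69
R2 (z=73.0): soft=0.69, medium=0.36; AND[min(a, b)] → w = 0.36
R3 (z=49.0): ¬light=1−0.75=0.25, none=0.18; AND[min(a, b)] → w = 0.18
Weighted average = (0.69·95.9 + 0.36·73.0 + 0.18·49.0) / (0.69 + 0.36 + 0.18)
  = 101.2710 / 1.2300 = 82.33

82.33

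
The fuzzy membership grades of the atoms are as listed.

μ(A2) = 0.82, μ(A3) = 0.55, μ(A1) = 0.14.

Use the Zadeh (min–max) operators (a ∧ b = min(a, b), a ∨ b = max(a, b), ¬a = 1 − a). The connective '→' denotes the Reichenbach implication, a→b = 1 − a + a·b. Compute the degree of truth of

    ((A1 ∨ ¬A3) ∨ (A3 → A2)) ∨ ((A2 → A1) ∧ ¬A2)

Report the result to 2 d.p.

¬A3 = 1 − 0.55 = 0.45
A1 ∨ ¬A3 = max(a, b) on (0.14, 0.45) = 0.45
A3 → A2  [Reichenbach: 1 − a + a·b] with a=0.55, b=0.82 → 0.90
(A1 ∨ ¬A3) ∨ (A3 → A2) = max(a, b) on (0.45, 0.90) = 0.90
A2 → A1  [Reichenbach: 1 − a + a·b] with a=0.82, b=0.14 → 0.29
¬A2 = 1 − 0.82 = 0.18
(A2 → A1) ∧ ¬A2 = min(a, b) on (0.29, 0.18) = 0.18
((A1 ∨ ¬A3) ∨ (A3 → A2)) ∨ ((A2 → A1) ∧ ¬A2) = max(a, b) on (0.90, 0.18) = 0.90

0.90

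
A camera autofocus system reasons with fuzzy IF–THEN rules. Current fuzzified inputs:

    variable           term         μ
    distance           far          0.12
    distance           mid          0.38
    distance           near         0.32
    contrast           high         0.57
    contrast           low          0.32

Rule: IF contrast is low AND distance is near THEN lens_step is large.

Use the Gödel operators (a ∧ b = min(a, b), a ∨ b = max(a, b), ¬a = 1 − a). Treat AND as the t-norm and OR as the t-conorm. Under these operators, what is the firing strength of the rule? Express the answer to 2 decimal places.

0.32

firing strength: low=0.32, near=0.32; AND[min(a, b)] → w = 0.32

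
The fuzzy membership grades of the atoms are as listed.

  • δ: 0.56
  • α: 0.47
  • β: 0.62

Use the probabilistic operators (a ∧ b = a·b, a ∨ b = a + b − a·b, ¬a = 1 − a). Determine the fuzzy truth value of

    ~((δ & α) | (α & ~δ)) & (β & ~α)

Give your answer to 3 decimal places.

0.192

δ & α = a·b on (0.5600, 0.4700) = 0.2632
~δ = 1 − 0.5600 = 0.4400
α & ~δ = a·b on (0.4700, 0.4400) = 0.2068
(δ & α) | (α & ~δ) = a + b − a·b on (0.2632, 0.2068) = 0.4156
~((δ & α) | (α & ~δ)) = 1 − 0.4156 = 0.5844
~α = 1 − 0.4700 = 0.5300
β & ~α = a·b on (0.6200, 0.5300) = 0.3286
~((δ & α) | (α & ~δ)) & (β & ~α) = a·b on (0.5844, 0.3286) = 0.1920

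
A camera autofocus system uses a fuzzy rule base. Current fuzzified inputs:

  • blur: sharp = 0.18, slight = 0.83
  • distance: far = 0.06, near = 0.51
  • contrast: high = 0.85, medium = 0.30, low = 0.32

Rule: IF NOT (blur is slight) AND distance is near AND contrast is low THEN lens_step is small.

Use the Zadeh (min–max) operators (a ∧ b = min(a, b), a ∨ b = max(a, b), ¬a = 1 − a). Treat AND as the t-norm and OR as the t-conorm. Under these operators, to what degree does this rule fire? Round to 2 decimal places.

firing strength: ¬slight=1−0.83=0.17, near=0.51, low=0.32; AND[min(a, b)] → w = 0.17

0.17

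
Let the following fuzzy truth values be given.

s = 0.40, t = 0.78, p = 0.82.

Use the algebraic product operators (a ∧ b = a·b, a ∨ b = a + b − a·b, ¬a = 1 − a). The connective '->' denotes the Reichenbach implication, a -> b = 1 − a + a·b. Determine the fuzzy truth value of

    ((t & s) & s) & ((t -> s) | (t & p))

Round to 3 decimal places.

t & s = a·b on (0.7800, 0.4000) = 0.3120
(t & s) & s = a·b on (0.3120, 0.4000) = 0.1248
t -> s  [Reichenbach: 1 − a + a·b] with a=0.7800, b=0.4000 → 0.5320
t & p = a·b on (0.7800, 0.8200) = 0.6396
(t -> s) | (t & p) = a + b − a·b on (0.5320, 0.6396) = 0.8313
((t & s) & s) & ((t -> s) | (t & p)) = a·b on (0.1248, 0.8313) = 0.1038

0.104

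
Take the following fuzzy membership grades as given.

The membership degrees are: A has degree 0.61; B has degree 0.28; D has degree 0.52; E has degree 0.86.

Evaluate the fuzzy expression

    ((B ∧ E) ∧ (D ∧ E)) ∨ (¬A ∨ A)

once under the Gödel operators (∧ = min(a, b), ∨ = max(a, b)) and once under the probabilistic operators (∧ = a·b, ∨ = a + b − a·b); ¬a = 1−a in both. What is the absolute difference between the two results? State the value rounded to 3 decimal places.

0.178

Under Gödel:
  B ∧ E = min(a, b) on (0.28, 0.86) = 0.28
  D ∧ E = min(a, b) on (0.52, 0.86) = 0.52
  (B ∧ E) ∧ (D ∧ E) = min(a, b) on (0.28, 0.52) = 0.28
  ¬A = 1 − 0.61 = 0.39
  ¬A ∨ A = max(a, b) on (0.39, 0.61) = 0.61
  ((B ∧ E) ∧ (D ∧ E)) ∨ (¬A ∨ A) = max(a, b) on (0.28, 0.61) = 0.61
  → value = 0.6100
Under probabilistic:
  B ∧ E = a·b on (0.2800, 0.8600) = 0.2408
  D ∧ E = a·b on (0.5200, 0.8600) = 0.4472
  (B ∧ E) ∧ (D ∧ E) = a·b on (0.2408, 0.4472) = 0.1077
  ¬A = 1 − 0.6100 = 0.3900
  ¬A ∨ A = a + b − a·b on (0.3900, 0.6100) = 0.7621
  ((B ∧ E) ∧ (D ∧ E)) ∨ (¬A ∨ A) = a + b − a·b on (0.1077, 0.7621) = 0.7877
  → value = 0.7877
|0.6100 − 0.7877| = 0.178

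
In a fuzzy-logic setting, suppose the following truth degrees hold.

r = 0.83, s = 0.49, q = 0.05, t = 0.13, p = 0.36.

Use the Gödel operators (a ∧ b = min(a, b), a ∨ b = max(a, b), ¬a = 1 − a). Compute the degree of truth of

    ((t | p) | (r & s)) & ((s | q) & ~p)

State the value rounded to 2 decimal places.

0.49

t | p = max(a, b) on (0.13, 0.36) = 0.36
r & s = min(a, b) on (0.83, 0.49) = 0.49
(t | p) | (r & s) = max(a, b) on (0.36, 0.49) = 0.49
s | q = max(a, b) on (0.49, 0.05) = 0.49
~p = 1 − 0.36 = 0.64
(s | q) & ~p = min(a, b) on (0.49, 0.64) = 0.49
((t | p) | (r & s)) & ((s | q) & ~p) = min(a, b) on (0.49, 0.49) = 0.49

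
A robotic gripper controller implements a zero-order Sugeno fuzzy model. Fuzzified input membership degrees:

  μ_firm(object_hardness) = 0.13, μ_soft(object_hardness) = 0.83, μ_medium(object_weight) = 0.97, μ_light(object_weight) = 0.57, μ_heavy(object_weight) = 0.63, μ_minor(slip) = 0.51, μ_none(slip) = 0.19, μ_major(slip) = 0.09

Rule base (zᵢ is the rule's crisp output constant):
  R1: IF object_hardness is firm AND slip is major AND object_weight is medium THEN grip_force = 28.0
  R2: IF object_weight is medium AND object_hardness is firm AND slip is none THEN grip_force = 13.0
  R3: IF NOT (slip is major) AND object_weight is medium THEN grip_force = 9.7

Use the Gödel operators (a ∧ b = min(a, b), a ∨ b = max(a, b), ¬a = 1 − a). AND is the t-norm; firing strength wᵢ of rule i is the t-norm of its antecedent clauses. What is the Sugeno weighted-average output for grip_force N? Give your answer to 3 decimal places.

R1 (z=28.0): firm=0.13, major=0.09, medium=0.97; AND[min(a, b)] → w = 0.09
R2 (z=13.0): medium=0.97, firm=0.13, none=0.19; AND[min(a, b)] → w = 0.13
R3 (z=9.7): ¬major=1−0.09=0.91, medium=0.97; AND[min(a, b)] → w = 0.91
Weighted average = (0.09·28.0 + 0.13·13.0 + 0.91·9.7) / (0.09 + 0.13 + 0.91)
  = 13.0370 / 1.1300 = 11.537

11.537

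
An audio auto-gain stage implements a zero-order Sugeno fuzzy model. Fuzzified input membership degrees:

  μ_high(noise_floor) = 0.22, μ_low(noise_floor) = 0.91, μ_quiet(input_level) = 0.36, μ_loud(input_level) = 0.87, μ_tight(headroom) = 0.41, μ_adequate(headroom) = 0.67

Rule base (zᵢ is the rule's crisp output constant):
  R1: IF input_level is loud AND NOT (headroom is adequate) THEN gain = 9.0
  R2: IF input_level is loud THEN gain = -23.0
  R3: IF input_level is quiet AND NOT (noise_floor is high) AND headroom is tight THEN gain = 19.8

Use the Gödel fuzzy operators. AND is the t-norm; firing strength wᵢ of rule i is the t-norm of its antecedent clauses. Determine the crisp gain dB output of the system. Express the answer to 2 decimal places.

-6.35

R1 (z=9.0): loud=0.87, ¬adequate=1−0.67=0.33; AND[min(a, b)] → w = 0.33
R2 (z=-23.0): loud=0.87 → w = 0.87
R3 (z=19.8): quiet=0.36, ¬high=1−0.22=0.78, tight=0.41; AND[min(a, b)] → w = 0.36
Weighted average = (0.33·9.0 + 0.87·-23.0 + 0.36·19.8) / (0.33 + 0.87 + 0.36)
  = -9.9120 / 1.5600 = -6.35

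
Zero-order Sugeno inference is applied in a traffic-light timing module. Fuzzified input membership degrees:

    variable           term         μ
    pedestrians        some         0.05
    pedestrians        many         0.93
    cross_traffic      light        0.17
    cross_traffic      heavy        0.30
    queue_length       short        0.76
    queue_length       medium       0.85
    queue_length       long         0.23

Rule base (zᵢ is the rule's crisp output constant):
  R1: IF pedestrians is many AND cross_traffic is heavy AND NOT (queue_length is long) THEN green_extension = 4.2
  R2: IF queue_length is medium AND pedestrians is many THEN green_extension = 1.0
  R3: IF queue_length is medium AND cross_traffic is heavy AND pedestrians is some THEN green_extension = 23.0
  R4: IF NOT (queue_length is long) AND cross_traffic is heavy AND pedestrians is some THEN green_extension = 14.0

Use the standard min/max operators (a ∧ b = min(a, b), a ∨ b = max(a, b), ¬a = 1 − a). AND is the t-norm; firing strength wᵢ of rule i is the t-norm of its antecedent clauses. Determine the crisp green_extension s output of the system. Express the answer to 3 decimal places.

R1 (z=4.2): many=0.93, heavy=0.30, ¬long=1−0.23=0.77; AND[min(a, b)] → w = 0.30
R2 (z=1.0): medium=0.85, many=0.93; AND[min(a, b)] → w = 0.85
R3 (z=23.0): medium=0.85, heavy=0.30, some=0.05; AND[min(a, b)] → w = 0.05
R4 (z=14.0): ¬long=1−0.23=0.77, heavy=0.30, some=0.05; AND[min(a, b)] → w = 0.05
Weighted average = (0.30·4.2 + 0.85·1.0 + 0.05·23.0 + 0.05·14.0) / (0.30 + 0.85 + 0.05 + 0.05)
  = 3.9600 / 1.2500 = 3.168

3.168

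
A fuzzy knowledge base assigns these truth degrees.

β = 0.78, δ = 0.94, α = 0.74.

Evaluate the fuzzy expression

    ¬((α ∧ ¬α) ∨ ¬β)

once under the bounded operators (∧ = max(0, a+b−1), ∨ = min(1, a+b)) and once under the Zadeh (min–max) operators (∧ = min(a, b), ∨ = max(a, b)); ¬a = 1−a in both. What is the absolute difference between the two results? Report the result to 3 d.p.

Under bounded:
  ¬α = 1 − 0.74 = 0.26
  α ∧ ¬α = max(0, a+b−1) on (0.74, 0.26) = 0.00
  ¬β = 1 − 0.78 = 0.22
  (α ∧ ¬α) ∨ ¬β = min(1, a+b) on (0.00, 0.22) = 0.22
  ¬((α ∧ ¬α) ∨ ¬β) = 1 − 0.22 = 0.78
  → value = 0.7800
Under Zadeh (min–max):
  ¬α = 1 − 0.74 = 0.26
  α ∧ ¬α = min(a, b) on (0.74, 0.26) = 0.26
  ¬β = 1 − 0.78 = 0.22
  (α ∧ ¬α) ∨ ¬β = max(a, b) on (0.26, 0.22) = 0.26
  ¬((α ∧ ¬α) ∨ ¬β) = 1 − 0.26 = 0.74
  → value = 0.7400
|0.7800 − 0.7400| = 0.040

0.040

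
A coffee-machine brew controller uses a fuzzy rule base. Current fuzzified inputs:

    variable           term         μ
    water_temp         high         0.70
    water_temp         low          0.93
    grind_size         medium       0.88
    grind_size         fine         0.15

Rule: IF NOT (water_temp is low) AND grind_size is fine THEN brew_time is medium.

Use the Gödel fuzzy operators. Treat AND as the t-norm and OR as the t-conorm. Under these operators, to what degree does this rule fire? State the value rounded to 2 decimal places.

0.07

firing strength: ¬low=1−0.93=0.07, fine=0.15; AND[min(a, b)] → w = 0.07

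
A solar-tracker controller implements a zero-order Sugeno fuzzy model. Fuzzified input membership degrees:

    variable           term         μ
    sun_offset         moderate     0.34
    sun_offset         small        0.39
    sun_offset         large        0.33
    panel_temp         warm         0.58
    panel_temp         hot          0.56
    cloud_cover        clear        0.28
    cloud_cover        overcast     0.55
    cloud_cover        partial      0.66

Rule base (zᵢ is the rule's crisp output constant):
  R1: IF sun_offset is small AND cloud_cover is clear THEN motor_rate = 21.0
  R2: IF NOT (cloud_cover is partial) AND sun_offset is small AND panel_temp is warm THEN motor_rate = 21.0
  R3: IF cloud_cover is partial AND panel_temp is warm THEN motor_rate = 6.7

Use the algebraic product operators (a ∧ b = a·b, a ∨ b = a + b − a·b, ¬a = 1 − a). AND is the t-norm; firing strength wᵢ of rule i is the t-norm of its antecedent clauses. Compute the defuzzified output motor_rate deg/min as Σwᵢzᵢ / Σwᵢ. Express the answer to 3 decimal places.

11.378

R1 (z=21.0): small=0.39, clear=0.28; AND[a·b] → w = 0.1092
R2 (z=21.0): ¬partial=1−0.66=0.34, small=0.39, warm=0.58; AND[a·b] → w = 0.0769
R3 (z=6.7): partial=0.66, warm=0.58; AND[a·b] → w = 0.3828
Weighted average = (0.1092·21.0 + 0.0769·21.0 + 0.3828·6.7) / (0.1092 + 0.0769 + 0.3828)
  = 6.4730 / 0.5689 = 11.378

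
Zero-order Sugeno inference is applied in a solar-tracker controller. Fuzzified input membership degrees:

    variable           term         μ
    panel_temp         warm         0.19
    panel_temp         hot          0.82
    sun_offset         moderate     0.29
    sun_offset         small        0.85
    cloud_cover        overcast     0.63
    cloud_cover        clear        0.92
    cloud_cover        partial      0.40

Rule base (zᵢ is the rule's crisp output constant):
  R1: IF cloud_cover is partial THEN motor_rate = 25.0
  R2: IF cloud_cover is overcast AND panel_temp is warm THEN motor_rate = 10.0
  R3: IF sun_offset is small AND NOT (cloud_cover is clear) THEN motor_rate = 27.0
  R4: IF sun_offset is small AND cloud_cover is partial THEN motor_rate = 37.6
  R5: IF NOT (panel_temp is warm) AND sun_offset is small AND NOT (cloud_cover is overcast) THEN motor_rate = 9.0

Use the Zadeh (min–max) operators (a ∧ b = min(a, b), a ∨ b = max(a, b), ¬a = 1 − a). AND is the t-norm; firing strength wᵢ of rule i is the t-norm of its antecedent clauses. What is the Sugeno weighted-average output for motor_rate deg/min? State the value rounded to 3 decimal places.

R1 (z=25.0): partial=0.40 → w = 0.40
R2 (z=10.0): overcast=0.63, warm=0.19; AND[min(a, b)] → w = 0.19
R3 (z=27.0): small=0.85, ¬clear=1−0.92=0.08; AND[min(a, b)] → w = 0.08
R4 (z=37.6): small=0.85, partial=0.40; AND[min(a, b)] → w = 0.40
R5 (z=9.0): ¬warm=1−0.19=0.81, small=0.85, ¬overcast=1−0.63=0.37; AND[min(a, b)] → w = 0.37
Weighted average = (0.40·25.0 + 0.19·10.0 + 0.08·27.0 + 0.40·37.6 + 0.37·9.0) / (0.40 + 0.19 + 0.08 + 0.40 + 0.37)
  = 32.4300 / 1.4400 = 22.521

22.521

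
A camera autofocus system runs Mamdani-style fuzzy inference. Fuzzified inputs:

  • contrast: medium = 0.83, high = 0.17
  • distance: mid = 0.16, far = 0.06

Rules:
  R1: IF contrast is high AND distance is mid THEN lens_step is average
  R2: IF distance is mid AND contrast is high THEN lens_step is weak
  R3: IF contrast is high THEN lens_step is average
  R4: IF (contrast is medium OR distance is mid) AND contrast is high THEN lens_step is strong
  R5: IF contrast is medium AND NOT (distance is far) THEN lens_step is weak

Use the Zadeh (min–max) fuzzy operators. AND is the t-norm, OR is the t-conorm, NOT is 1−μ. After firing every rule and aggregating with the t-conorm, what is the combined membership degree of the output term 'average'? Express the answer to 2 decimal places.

R1: high=0.17, mid=0.16; AND[min(a, b)] → w = 0.16
R2: mid=0.16, high=0.17; AND[min(a, b)] → w = 0.16
R3: high=0.17 → w = 0.17
R4: (medium=0.83 OR mid=0.16) = 0.83; AND[min(a, b)] with high=0.17 → w = 0.17
R5: medium=0.83, ¬far=1−0.06=0.94; AND[min(a, b)] → w = 0.83
Rules with consequent 'average': {R1, R3} → strengths 0.16, 0.17
Aggregate via t-conorm [max(a, b)]: 0.17

0.17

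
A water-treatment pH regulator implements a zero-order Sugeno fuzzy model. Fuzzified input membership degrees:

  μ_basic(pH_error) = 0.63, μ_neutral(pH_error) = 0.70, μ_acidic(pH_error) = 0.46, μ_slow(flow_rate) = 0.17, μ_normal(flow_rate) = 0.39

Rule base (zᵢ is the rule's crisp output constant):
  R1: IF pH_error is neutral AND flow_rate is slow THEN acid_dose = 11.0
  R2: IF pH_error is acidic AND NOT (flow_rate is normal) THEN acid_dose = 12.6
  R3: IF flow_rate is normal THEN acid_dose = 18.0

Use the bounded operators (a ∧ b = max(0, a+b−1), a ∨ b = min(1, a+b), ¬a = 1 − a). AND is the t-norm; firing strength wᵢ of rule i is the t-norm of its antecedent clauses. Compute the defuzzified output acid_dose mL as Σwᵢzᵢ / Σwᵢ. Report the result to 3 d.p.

R1 (z=11.0): neutral=0.70, slow=0.17; AND[max(0, a+b−1)] → w = 0.00
R2 (z=12.6): acidic=0.46, ¬normal=1−0.39=0.61; AND[max(0, a+b−1)] → w = 0.07
R3 (z=18.0): normal=0.39 → w = 0.39
Weighted average = (0.00·11.0 + 0.07·12.6 + 0.39·18.0) / (0.00 + 0.07 + 0.39)
  = 7.9020 / 0.4600 = 17.178

17.178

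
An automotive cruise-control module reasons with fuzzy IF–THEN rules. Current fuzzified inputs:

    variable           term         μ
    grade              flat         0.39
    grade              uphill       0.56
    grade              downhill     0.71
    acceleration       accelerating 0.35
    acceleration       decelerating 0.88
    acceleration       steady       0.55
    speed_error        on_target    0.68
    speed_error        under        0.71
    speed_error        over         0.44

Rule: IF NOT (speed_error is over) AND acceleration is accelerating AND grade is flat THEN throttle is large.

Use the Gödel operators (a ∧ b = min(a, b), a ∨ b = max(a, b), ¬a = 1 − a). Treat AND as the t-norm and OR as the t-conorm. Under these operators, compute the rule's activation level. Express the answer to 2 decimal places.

firing strength: ¬over=1−0.44=0.56, accelerating=0.35, flat=0.39; AND[min(a, b)] → w = 0.35

0.35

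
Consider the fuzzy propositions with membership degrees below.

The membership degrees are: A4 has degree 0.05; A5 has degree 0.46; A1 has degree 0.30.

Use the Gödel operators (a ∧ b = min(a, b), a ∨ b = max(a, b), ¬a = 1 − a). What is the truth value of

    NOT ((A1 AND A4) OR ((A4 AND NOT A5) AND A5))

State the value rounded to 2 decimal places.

0.95

A1 AND A4 = min(a, b) on (0.30, 0.05) = 0.05
NOT A5 = 1 − 0.46 = 0.54
A4 AND NOT A5 = min(a, b) on (0.05, 0.54) = 0.05
(A4 AND NOT A5) AND A5 = min(a, b) on (0.05, 0.46) = 0.05
(A1 AND A4) OR ((A4 AND NOT A5) AND A5) = max(a, b) on (0.05, 0.05) = 0.05
NOT ((A1 AND A4) OR ((A4 AND NOT A5) AND A5)) = 1 − 0.05 = 0.95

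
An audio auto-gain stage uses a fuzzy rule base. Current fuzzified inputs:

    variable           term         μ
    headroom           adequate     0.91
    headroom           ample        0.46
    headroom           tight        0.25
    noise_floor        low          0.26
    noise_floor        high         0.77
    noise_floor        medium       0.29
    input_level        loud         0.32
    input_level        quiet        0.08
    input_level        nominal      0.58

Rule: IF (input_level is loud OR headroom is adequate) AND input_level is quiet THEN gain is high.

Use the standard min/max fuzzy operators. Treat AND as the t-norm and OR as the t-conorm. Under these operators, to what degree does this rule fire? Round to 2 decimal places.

firing strength: (loud=0.32 OR adequate=0.91) = 0.91; AND[min(a, b)] with quiet=0.08 → w = 0.08

0.08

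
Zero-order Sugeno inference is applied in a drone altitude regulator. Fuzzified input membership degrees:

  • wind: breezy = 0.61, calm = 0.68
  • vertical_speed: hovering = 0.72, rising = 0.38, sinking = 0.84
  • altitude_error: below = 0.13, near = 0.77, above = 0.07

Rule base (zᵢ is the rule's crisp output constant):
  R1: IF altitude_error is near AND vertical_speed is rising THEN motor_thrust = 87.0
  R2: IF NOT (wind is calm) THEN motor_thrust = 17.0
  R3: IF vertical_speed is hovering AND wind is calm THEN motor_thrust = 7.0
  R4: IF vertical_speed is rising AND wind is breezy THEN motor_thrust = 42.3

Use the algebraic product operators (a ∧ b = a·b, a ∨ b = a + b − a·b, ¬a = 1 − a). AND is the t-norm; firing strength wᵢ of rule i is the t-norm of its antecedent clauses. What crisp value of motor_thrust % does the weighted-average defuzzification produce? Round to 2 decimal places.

R1 (z=87.0): near=0.77, rising=0.38; AND[a·b] → w = 0.2926
R2 (z=17.0): ¬calm=1−0.68=0.32 → w = 0.3200
R3 (z=7.0): hovering=0.72, calm=0.68; AND[a·b] → w = 0.4896
R4 (z=42.3): rising=0.38, breezy=0.61; AND[a·b] → w = 0.2318
Weighted average = (0.2926·87.0 + 0.3200·17.0 + 0.4896·7.0 + 0.2318·42.3) / (0.2926 + 0.3200 + 0.4896 + 0.2318)
  = 44.1285 / 1.3340 = 33.08

33.08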